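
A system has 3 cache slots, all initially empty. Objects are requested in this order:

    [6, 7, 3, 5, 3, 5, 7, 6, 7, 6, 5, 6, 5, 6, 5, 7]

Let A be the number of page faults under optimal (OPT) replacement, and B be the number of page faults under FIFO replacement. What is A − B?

Under OPT: F F F F . . . F . . . . . . . . → 5 faults.
Under FIFO: F F F F . . . F F . . . . . . . → 6 faults.
A − B = 5 − 6 = -1.

-1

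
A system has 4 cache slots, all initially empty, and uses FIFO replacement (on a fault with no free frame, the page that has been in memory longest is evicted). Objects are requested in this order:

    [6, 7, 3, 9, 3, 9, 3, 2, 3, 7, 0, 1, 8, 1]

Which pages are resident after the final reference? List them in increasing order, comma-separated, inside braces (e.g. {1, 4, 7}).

6 -> miss, frames (6)
7 -> miss, frames (6 7)
3 -> miss, frames (6 7 3)
9 -> miss, frames (6 7 3 9)
3 -> hit
9 -> hit
3 -> hit
2 -> miss, evict 6, frames (7 3 9 2)
3 -> hit
7 -> hit
0 -> miss, evict 7, frames (3 9 2 0)
1 -> miss, evict 3, frames (9 2 0 1)
8 -> miss, evict 9, frames (2 0 1 8)
1 -> hit

{0, 1, 2, 8}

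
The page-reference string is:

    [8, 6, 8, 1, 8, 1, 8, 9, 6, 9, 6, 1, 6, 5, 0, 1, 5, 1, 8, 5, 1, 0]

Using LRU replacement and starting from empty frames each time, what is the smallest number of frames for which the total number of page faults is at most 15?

2

f=1: 22 faults
f=2: 14 faults
f=3: 11 faults
f=4: 7 faults
f=5: 7 faults
f=6: 6 faults
Smallest f with faults ≤ 15 is 2.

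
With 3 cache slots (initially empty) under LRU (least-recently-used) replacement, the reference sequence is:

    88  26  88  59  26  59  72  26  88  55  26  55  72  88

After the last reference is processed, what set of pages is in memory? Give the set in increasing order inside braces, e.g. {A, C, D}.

88 → miss, frames {88}
26 → miss, frames {88,26}
88 → hit
59 → miss, frames {26,88,59}
26 → hit
59 → hit
72 → miss, evict 88, frames {26,59,72}
26 → hit
88 → miss, evict 59, frames {72,26,88}
55 → miss, evict 72, frames {26,88,55}
26 → hit
55 → hit
72 → miss, evict 88, frames {26,55,72}
88 → miss, evict 26, frames {55,72,88}

{55, 72, 88}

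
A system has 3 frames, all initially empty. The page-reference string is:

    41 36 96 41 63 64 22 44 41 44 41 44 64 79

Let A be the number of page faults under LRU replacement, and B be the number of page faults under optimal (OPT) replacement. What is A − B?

2

Under LRU: F F F . F F F F F . . . F F → 10 faults.
Under OPT: F F F . F F F F . . . . . F → 8 faults.
A − B = 10 − 8 = 2.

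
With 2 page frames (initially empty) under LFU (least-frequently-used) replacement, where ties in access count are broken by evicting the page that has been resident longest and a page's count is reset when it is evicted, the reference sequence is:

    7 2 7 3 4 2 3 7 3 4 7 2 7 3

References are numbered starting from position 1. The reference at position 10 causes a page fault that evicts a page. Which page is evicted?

3

pos 1: 7 -> miss, frames (7)
pos 2: 2 -> miss, frames (7 2)
pos 3: 7 -> hit
pos 4: 3 -> miss, evict 2, frames (7 3)
pos 5: 4 -> miss, evict 3, frames (7 4)
pos 6: 2 -> miss, evict 4, frames (7 2)
pos 7: 3 -> miss, evict 2, frames (7 3)
pos 8: 7 -> hit
pos 9: 3 -> hit
pos 10: 4 -> miss, evict 3, frames (7 4)
At position 10, page 3 is evicted.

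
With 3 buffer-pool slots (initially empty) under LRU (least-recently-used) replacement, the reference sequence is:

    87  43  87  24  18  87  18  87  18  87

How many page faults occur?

4

87 -> fault, frames (87)
43 -> fault, frames (87 43)
87 -> hit
24 -> fault, frames (43 87 24)
18 -> fault, evict 43, frames (87 24 18)
87 -> hit
18 -> hit
87 -> hit
18 -> hit
87 -> hit
Page faults: 4.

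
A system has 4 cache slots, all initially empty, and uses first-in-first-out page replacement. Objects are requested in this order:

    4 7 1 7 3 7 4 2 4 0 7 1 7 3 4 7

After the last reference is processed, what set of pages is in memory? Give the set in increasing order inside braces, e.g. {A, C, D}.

4 → fault, frames [4]
7 → fault, frames [4, 7]
1 → fault, frames [4, 7, 1]
7 → hit
3 → fault, frames [4, 7, 1, 3]
7 → hit
4 → hit
2 → fault, evict 4, frames [7, 1, 3, 2]
4 → fault, evict 7, frames [1, 3, 2, 4]
0 → fault, evict 1, frames [3, 2, 4, 0]
7 → fault, evict 3, frames [2, 4, 0, 7]
1 → fault, evict 2, frames [4, 0, 7, 1]
7 → hit
3 → fault, evict 4, frames [0, 7, 1, 3]
4 → fault, evict 0, frames [7, 1, 3, 4]
7 → hit

{1, 3, 4, 7}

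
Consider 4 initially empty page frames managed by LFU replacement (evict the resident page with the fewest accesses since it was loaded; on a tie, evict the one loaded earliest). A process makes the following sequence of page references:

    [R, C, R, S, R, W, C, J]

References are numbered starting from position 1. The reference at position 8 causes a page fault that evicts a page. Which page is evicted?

S

pos 1: R → miss, frames (R)
pos 2: C → miss, frames (R C)
pos 3: R → hit
pos 4: S → miss, frames (R C S)
pos 5: R → hit
pos 6: W → miss, frames (R C S W)
pos 7: C → hit
pos 8: J → miss, evict S, frames (R C W J)
At position 8, page S is evicted.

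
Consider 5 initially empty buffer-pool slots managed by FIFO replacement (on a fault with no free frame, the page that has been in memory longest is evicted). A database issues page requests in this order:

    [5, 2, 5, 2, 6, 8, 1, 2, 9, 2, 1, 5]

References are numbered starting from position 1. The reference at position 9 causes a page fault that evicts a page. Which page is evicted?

5

pos 1: 5: miss, frames [5]
pos 2: 2: miss, frames [5, 2]
pos 3: 5: hit
pos 4: 2: hit
pos 5: 6: miss, frames [5, 2, 6]
pos 6: 8: miss, frames [5, 2, 6, 8]
pos 7: 1: miss, frames [5, 2, 6, 8, 1]
pos 8: 2: hit
pos 9: 9: miss, evict 5, frames [2, 6, 8, 1, 9]
At position 9, page 5 is evicted.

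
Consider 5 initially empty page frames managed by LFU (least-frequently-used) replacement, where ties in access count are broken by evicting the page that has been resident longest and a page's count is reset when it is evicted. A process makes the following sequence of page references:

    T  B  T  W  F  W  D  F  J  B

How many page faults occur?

T -> fault, frames {T}
B -> fault, frames {T,B}
T -> hit
W -> fault, frames {T,B,W}
F -> fault, frames {T,B,W,F}
W -> hit
D -> fault, frames {T,B,W,F,D}
F -> hit
J -> fault, evict B, frames {T,W,F,D,J}
B -> fault, evict D, frames {T,W,F,J,B}
Page faults: 7.

7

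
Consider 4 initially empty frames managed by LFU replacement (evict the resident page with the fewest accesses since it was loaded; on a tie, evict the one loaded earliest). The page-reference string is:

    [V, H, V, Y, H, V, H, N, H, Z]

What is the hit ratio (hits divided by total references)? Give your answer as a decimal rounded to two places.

0.50

V → miss, frames (V)
H → miss, frames (V H)
V → hit
Y → miss, frames (V H Y)
H → hit
V → hit
H → hit
N → miss, frames (V H Y N)
H → hit
Z → miss, evict Y, frames (V H N Z)
Hits: 5 of 10 references → 5/10 = 0.5000.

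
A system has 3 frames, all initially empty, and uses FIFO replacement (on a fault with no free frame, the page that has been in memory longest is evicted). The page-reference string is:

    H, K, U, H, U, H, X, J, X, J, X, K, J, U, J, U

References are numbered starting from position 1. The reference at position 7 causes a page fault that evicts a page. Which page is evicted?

H

pos 1: H: miss, frames (H)
pos 2: K: miss, frames (H K)
pos 3: U: miss, frames (H K U)
pos 4: H: hit
pos 5: U: hit
pos 6: H: hit
pos 7: X: miss, evict H, frames (K U X)
At position 7, page H is evicted.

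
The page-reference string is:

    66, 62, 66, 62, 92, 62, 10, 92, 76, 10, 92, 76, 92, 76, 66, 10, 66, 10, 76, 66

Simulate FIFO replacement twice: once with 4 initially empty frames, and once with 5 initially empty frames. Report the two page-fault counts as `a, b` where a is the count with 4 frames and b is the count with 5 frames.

4 frames: F F . . F . F . F . . . . . F . . . . . → 6 faults.
5 frames: F F . . F . F . F . . . . . . . . . . . → 5 faults.
5 < 6: adding a frame reduced faults, as is typical.

6, 5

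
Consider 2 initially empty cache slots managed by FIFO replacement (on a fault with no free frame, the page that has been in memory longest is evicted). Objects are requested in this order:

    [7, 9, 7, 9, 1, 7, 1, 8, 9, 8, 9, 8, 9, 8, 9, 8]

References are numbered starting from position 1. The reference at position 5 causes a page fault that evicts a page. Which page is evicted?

7

pos 1: 7: miss, frames (7)
pos 2: 9: miss, frames (7 9)
pos 3: 7: hit
pos 4: 9: hit
pos 5: 1: miss, evict 7, frames (9 1)
At position 5, page 7 is evicted.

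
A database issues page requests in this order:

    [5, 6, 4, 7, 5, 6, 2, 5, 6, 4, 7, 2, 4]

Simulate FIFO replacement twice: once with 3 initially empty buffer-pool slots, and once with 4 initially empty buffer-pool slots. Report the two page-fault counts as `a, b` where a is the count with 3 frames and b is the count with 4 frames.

3 frames: F F F F F F F . . F F . . → 9 faults.
4 frames: F F F F . . F F F F F F . → 10 faults.
10 > 9: adding a frame increased faults — Belady's anomaly.

9, 10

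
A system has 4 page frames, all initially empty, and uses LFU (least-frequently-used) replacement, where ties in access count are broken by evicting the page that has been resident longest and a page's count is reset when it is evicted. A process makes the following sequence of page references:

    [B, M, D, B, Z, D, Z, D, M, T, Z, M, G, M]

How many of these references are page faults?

6

B: miss, frames (B)
M: miss, frames (B M)
D: miss, frames (B M D)
B: hit
Z: miss, frames (B M D Z)
D: hit
Z: hit
D: hit
M: hit
T: miss, evict B, frames (M D Z T)
Z: hit
M: hit
G: miss, evict T, frames (M D Z G)
M: hit
Page faults: 6.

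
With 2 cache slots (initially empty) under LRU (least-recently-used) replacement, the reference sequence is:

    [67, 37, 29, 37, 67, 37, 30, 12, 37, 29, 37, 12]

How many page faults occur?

67: fault, frames [67]
37: fault, frames [67, 37]
29: fault, evict 67, frames [37, 29]
37: hit
67: fault, evict 29, frames [37, 67]
37: hit
30: fault, evict 67, frames [37, 30]
12: fault, evict 37, frames [30, 12]
37: fault, evict 30, frames [12, 37]
29: fault, evict 12, frames [37, 29]
37: hit
12: fault, evict 29, frames [37, 12]
Page faults: 9.

9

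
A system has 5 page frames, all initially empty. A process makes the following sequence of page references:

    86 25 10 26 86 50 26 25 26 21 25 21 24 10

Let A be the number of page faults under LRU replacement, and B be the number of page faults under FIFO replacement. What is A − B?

Under LRU: F F F F . F . . . F . . F F → 8 faults.
Under FIFO: F F F F . F . . . F . . F . → 7 faults.
A − B = 8 − 7 = 1.

1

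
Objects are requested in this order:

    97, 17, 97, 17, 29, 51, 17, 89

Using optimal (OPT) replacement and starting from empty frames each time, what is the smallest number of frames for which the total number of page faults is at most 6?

f=1: 8 faults
f=2: 5 faults
f=3: 5 faults
f=4: 5 faults
f=5: 5 faults
Smallest f with faults ≤ 6 is 2.

2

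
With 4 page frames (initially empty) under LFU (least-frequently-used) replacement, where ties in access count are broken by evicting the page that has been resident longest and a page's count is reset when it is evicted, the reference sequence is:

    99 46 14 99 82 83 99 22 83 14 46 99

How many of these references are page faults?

8

99: miss, frames {99}
46: miss, frames {99,46}
14: miss, frames {99,46,14}
99: hit
82: miss, frames {99,46,14,82}
83: miss, evict 46, frames {99,14,82,83}
99: hit
22: miss, evict 14, frames {99,82,83,22}
83: hit
14: miss, evict 82, frames {99,83,22,14}
46: miss, evict 22, frames {99,83,14,46}
99: hit
Page faults: 8.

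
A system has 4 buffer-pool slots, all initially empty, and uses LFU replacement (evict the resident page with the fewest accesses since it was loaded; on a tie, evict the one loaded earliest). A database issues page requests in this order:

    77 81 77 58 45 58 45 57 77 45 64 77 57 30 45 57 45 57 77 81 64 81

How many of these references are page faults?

12

77 → miss, frames {77}
81 → miss, frames {77,81}
77 → hit
58 → miss, frames {77,81,58}
45 → miss, frames {77,81,58,45}
58 → hit
45 → hit
57 → miss, evict 81, frames {77,58,45,57}
77 → hit
45 → hit
64 → miss, evict 57, frames {77,58,45,64}
77 → hit
57 → miss, evict 64, frames {77,58,45,57}
30 → miss, evict 57, frames {77,58,45,30}
45 → hit
57 → miss, evict 30, frames {77,58,45,57}
45 → hit
57 → hit
77 → hit
81 → miss, evict 58, frames {77,45,57,81}
64 → miss, evict 81, frames {77,45,57,64}
81 → miss, evict 64, frames {77,45,57,81}
Page faults: 12.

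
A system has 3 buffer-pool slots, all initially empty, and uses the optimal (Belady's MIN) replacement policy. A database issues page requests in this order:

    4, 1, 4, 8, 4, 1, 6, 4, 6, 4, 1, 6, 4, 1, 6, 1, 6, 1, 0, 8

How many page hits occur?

14

4 → fault, frames [4]
1 → fault, frames [4, 1]
4 → hit
8 → fault, frames [4, 1, 8]
4 → hit
1 → hit
6 → fault, evict 8, frames [4, 1, 6]
4 → hit
6 → hit
4 → hit
1 → hit
6 → hit
4 → hit
1 → hit
6 → hit
1 → hit
6 → hit
1 → hit
0 → fault, evict 6, frames [4, 1, 0]
8 → fault, evict 0, frames [4, 1, 8]
Hits: 14.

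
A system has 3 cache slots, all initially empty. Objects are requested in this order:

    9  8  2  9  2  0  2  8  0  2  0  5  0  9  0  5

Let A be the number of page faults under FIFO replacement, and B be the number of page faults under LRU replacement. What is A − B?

Under FIFO: F F F . . F . . . . . F . F . . → 6 faults.
Under LRU: F F F . . F . F . . . F . F . . → 7 faults.
A − B = 6 − 7 = -1.

-1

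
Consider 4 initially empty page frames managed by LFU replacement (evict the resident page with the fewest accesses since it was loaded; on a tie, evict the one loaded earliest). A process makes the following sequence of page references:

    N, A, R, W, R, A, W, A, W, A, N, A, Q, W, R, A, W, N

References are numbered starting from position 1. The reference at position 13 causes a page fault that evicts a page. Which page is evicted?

N

pos 1: N: miss, frames [N]
pos 2: A: miss, frames [N, A]
pos 3: R: miss, frames [N, A, R]
pos 4: W: miss, frames [N, A, R, W]
pos 5: R: hit
pos 6: A: hit
pos 7: W: hit
pos 8: A: hit
pos 9: W: hit
pos 10: A: hit
pos 11: N: hit
pos 12: A: hit
pos 13: Q: miss, evict N, frames [A, R, W, Q]
At position 13, page N is evicted.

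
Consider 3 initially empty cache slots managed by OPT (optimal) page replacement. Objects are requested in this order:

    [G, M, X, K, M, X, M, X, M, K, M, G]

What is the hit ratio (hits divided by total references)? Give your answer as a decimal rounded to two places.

G → miss, frames {G}
M → miss, frames {G,M}
X → miss, frames {G,M,X}
K → miss, evict G, frames {M,X,K}
M → hit
X → hit
M → hit
X → hit
M → hit
K → hit
M → hit
G → miss, evict K, frames {M,X,G}
Hits: 7 of 12 references → 7/12 = 0.5833.

0.58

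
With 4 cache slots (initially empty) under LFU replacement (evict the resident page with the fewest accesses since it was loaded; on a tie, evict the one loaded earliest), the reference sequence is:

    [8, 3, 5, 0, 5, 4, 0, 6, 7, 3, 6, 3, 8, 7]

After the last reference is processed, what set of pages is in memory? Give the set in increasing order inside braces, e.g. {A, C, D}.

{0, 3, 5, 7}

8: miss, frames (8)
3: miss, frames (8 3)
5: miss, frames (8 3 5)
0: miss, frames (8 3 5 0)
5: hit
4: miss, evict 8, frames (3 5 0 4)
0: hit
6: miss, evict 3, frames (5 0 4 6)
7: miss, evict 4, frames (5 0 6 7)
3: miss, evict 6, frames (5 0 7 3)
6: miss, evict 7, frames (5 0 3 6)
3: hit
8: miss, evict 6, frames (5 0 3 8)
7: miss, evict 8, frames (5 0 3 7)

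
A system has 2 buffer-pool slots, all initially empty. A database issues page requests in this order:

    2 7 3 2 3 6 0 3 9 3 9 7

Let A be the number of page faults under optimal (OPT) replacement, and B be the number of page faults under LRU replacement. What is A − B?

Under OPT: F F F . . F F . F . . F → 7 faults.
Under LRU: F F F F . F F F F . . F → 9 faults.
A − B = 7 − 9 = -2.

-2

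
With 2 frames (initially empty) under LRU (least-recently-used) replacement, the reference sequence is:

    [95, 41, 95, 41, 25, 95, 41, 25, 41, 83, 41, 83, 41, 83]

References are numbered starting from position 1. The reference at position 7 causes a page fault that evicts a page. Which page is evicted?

pos 1: 95 -> fault, frames {95}
pos 2: 41 -> fault, frames {95,41}
pos 3: 95 -> hit
pos 4: 41 -> hit
pos 5: 25 -> fault, evict 95, frames {41,25}
pos 6: 95 -> fault, evict 41, frames {25,95}
pos 7: 41 -> fault, evict 25, frames {95,41}
At position 7, page 25 is evicted.

25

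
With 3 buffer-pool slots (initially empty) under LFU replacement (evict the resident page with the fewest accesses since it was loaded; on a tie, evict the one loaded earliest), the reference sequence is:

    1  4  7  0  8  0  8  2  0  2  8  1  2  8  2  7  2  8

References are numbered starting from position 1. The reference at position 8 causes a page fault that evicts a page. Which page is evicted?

pos 1: 1 -> fault, frames {1}
pos 2: 4 -> fault, frames {1,4}
pos 3: 7 -> fault, frames {1,4,7}
pos 4: 0 -> fault, evict 1, frames {4,7,0}
pos 5: 8 -> fault, evict 4, frames {7,0,8}
pos 6: 0 -> hit
pos 7: 8 -> hit
pos 8: 2 -> fault, evict 7, frames {0,8,2}
At position 8, page 7 is evicted.

7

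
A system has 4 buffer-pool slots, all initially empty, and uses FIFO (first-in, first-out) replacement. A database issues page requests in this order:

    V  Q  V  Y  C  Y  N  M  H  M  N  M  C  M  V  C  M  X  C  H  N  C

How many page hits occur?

11

V: fault, frames [V]
Q: fault, frames [V, Q]
V: hit
Y: fault, frames [V, Q, Y]
C: fault, frames [V, Q, Y, C]
Y: hit
N: fault, evict V, frames [Q, Y, C, N]
M: fault, evict Q, frames [Y, C, N, M]
H: fault, evict Y, frames [C, N, M, H]
M: hit
N: hit
M: hit
C: hit
M: hit
V: fault, evict C, frames [N, M, H, V]
C: fault, evict N, frames [M, H, V, C]
M: hit
X: fault, evict M, frames [H, V, C, X]
C: hit
H: hit
N: fault, evict H, frames [V, C, X, N]
C: hit
Hits: 11.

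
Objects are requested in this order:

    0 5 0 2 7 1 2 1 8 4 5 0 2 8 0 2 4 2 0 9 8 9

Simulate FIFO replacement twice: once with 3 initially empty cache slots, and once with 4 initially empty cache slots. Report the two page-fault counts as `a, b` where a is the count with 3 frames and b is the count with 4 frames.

3 frames: F F . F F F . . F F F F F F . . F . F F F . → 15 faults.
4 frames: F F . F F F . . F F F F F F . . F . . F . . → 13 faults.
13 < 15: adding a frame reduced faults, as is typical.

15, 13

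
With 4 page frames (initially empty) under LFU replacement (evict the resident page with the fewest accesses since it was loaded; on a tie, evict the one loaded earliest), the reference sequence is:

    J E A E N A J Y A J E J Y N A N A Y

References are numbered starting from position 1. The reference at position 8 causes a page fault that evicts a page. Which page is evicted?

N

pos 1: J -> miss, frames (J)
pos 2: E -> miss, frames (J E)
pos 3: A -> miss, frames (J E A)
pos 4: E -> hit
pos 5: N -> miss, frames (J E A N)
pos 6: A -> hit
pos 7: J -> hit
pos 8: Y -> miss, evict N, frames (J E A Y)
At position 8, page N is evicted.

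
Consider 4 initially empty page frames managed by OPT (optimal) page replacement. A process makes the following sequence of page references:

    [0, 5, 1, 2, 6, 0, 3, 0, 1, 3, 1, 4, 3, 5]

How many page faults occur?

0: miss, frames (0)
5: miss, frames (0 5)
1: miss, frames (0 5 1)
2: miss, frames (0 5 1 2)
6: miss, evict 2, frames (0 5 1 6)
0: hit
3: miss, evict 6, frames (0 5 1 3)
0: hit
1: hit
3: hit
1: hit
4: miss, evict 1, frames (0 5 3 4)
3: hit
5: hit
Page faults: 7.

7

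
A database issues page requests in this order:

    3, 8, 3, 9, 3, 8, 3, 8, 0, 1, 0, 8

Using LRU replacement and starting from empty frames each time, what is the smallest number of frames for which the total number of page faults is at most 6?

f=1: 12 faults
f=2: 7 faults
f=3: 5 faults
f=4: 5 faults
f=5: 5 faults
Smallest f with faults ≤ 6 is 3.

3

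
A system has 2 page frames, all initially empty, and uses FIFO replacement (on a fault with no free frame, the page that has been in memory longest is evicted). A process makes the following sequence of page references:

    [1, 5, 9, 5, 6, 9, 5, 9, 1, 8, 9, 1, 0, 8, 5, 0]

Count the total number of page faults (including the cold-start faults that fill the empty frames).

14

1 -> miss, frames {1}
5 -> miss, frames {1,5}
9 -> miss, evict 1, frames {5,9}
5 -> hit
6 -> miss, evict 5, frames {9,6}
9 -> hit
5 -> miss, evict 9, frames {6,5}
9 -> miss, evict 6, frames {5,9}
1 -> miss, evict 5, frames {9,1}
8 -> miss, evict 9, frames {1,8}
9 -> miss, evict 1, frames {8,9}
1 -> miss, evict 8, frames {9,1}
0 -> miss, evict 9, frames {1,0}
8 -> miss, evict 1, frames {0,8}
5 -> miss, evict 0, frames {8,5}
0 -> miss, evict 8, frames {5,0}
Page faults: 14.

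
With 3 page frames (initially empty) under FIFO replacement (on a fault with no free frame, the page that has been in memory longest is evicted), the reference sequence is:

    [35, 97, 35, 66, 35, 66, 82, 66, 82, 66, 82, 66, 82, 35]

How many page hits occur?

35: miss, frames [35]
97: miss, frames [35, 97]
35: hit
66: miss, frames [35, 97, 66]
35: hit
66: hit
82: miss, evict 35, frames [97, 66, 82]
66: hit
82: hit
66: hit
82: hit
66: hit
82: hit
35: miss, evict 97, frames [66, 82, 35]
Hits: 9.

9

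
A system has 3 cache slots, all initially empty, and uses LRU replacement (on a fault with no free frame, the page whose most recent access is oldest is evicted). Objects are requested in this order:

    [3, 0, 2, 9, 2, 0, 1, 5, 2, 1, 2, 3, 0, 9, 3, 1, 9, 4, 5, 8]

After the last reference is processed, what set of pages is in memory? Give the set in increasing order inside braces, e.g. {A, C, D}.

{4, 5, 8}

3 → fault, frames {3}
0 → fault, frames {3,0}
2 → fault, frames {3,0,2}
9 → fault, evict 3, frames {0,2,9}
2 → hit
0 → hit
1 → fault, evict 9, frames {2,0,1}
5 → fault, evict 2, frames {0,1,5}
2 → fault, evict 0, frames {1,5,2}
1 → hit
2 → hit
3 → fault, evict 5, frames {1,2,3}
0 → fault, evict 1, frames {2,3,0}
9 → fault, evict 2, frames {3,0,9}
3 → hit
1 → fault, evict 0, frames {9,3,1}
9 → hit
4 → fault, evict 3, frames {1,9,4}
5 → fault, evict 1, frames {9,4,5}
8 → fault, evict 9, frames {4,5,8}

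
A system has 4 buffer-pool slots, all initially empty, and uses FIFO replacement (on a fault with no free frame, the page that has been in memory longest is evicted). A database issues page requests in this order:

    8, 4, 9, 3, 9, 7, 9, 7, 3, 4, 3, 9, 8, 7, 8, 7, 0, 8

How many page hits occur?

11

8 → miss, frames (8)
4 → miss, frames (8 4)
9 → miss, frames (8 4 9)
3 → miss, frames (8 4 9 3)
9 → hit
7 → miss, evict 8, frames (4 9 3 7)
9 → hit
7 → hit
3 → hit
4 → hit
3 → hit
9 → hit
8 → miss, evict 4, frames (9 3 7 8)
7 → hit
8 → hit
7 → hit
0 → miss, evict 9, frames (3 7 8 0)
8 → hit
Hits: 11.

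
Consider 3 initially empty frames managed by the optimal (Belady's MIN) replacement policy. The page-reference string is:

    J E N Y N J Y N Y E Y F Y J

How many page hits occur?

8

J: miss, frames (J)
E: miss, frames (J E)
N: miss, frames (J E N)
Y: miss, evict E, frames (J N Y)
N: hit
J: hit
Y: hit
N: hit
Y: hit
E: miss, evict N, frames (J Y E)
Y: hit
F: miss, evict E, frames (J Y F)
Y: hit
J: hit
Hits: 8.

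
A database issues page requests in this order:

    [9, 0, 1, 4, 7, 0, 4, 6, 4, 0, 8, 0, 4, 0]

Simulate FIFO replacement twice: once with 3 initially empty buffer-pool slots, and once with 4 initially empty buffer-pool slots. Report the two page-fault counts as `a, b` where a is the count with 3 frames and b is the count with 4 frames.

3 frames: F F F F F F . F F . F F . . → 10 faults.
4 frames: F F F F F . . F . F F . F . → 9 faults.
9 < 10: adding a frame reduced faults, as is typical.

10, 9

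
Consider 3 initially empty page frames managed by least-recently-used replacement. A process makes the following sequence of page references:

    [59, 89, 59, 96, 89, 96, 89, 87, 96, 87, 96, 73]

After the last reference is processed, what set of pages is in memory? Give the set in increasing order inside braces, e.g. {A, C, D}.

59: miss, frames (59)
89: miss, frames (59 89)
59: hit
96: miss, frames (89 59 96)
89: hit
96: hit
89: hit
87: miss, evict 59, frames (96 89 87)
96: hit
87: hit
96: hit
73: miss, evict 89, frames (87 96 73)

{73, 87, 96}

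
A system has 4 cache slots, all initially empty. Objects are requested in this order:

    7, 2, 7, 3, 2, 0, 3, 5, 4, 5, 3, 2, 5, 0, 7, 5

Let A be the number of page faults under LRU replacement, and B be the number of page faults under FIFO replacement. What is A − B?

1

Under LRU: F F . F . F . F F . . F . F F . → 9 faults.
Under FIFO: F F . F . F . F F . . F . . F . → 8 faults.
A − B = 9 − 8 = 1.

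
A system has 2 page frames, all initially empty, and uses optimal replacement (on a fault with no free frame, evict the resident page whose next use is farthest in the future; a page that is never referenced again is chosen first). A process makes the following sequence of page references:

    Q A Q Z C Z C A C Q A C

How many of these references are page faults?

7

Q: miss, frames {Q}
A: miss, frames {Q,A}
Q: hit
Z: miss, evict Q, frames {A,Z}
C: miss, evict A, frames {Z,C}
Z: hit
C: hit
A: miss, evict Z, frames {C,A}
C: hit
Q: miss, evict C, frames {A,Q}
A: hit
C: miss, evict Q, frames {A,C}
Page faults: 7.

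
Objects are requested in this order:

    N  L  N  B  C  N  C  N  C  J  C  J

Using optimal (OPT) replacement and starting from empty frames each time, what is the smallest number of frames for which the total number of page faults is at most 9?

f=1: 12 faults
f=2: 5 faults
f=3: 5 faults
f=4: 5 faults
f=5: 5 faults
Smallest f with faults ≤ 9 is 2.

2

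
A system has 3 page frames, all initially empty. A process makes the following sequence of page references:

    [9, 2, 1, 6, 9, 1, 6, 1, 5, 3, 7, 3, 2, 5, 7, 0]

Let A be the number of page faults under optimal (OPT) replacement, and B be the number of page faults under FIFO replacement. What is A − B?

-2

Under OPT: F F F F . . . . F F F . F . . F → 9 faults.
Under FIFO: F F F F F . . . F F F . F F . F → 11 faults.
A − B = 9 − 11 = -2.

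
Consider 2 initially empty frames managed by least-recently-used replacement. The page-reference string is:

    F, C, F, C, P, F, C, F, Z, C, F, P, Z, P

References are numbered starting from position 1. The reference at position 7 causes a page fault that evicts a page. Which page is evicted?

pos 1: F -> miss, frames [F]
pos 2: C -> miss, frames [F, C]
pos 3: F -> hit
pos 4: C -> hit
pos 5: P -> miss, evict F, frames [C, P]
pos 6: F -> miss, evict C, frames [P, F]
pos 7: C -> miss, evict P, frames [F, C]
At position 7, page P is evicted.

P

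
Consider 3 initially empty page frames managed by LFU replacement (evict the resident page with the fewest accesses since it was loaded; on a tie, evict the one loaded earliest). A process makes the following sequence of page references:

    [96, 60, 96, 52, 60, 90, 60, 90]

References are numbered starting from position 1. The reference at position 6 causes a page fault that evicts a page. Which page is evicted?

52

pos 1: 96 -> fault, frames [96]
pos 2: 60 -> fault, frames [96, 60]
pos 3: 96 -> hit
pos 4: 52 -> fault, frames [96, 60, 52]
pos 5: 60 -> hit
pos 6: 90 -> fault, evict 52, frames [96, 60, 90]
At position 6, page 52 is evicted.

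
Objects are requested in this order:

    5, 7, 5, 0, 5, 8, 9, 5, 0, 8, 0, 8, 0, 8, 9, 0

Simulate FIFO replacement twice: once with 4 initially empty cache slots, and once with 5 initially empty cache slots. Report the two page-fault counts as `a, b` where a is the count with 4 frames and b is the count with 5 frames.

6, 5

4 frames: F F . F . F F F . . . . . . . . → 6 faults.
5 frames: F F . F . F F . . . . . . . . . → 5 faults.
5 < 6: adding a frame reduced faults, as is typical.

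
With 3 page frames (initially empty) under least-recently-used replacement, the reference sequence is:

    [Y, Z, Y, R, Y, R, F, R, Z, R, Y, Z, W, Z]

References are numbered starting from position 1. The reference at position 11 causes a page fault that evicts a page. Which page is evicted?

F

pos 1: Y: fault, frames (Y)
pos 2: Z: fault, frames (Y Z)
pos 3: Y: hit
pos 4: R: fault, frames (Z Y R)
pos 5: Y: hit
pos 6: R: hit
pos 7: F: fault, evict Z, frames (Y R F)
pos 8: R: hit
pos 9: Z: fault, evict Y, frames (F R Z)
pos 10: R: hit
pos 11: Y: fault, evict F, frames (Z R Y)
At position 11, page F is evicted.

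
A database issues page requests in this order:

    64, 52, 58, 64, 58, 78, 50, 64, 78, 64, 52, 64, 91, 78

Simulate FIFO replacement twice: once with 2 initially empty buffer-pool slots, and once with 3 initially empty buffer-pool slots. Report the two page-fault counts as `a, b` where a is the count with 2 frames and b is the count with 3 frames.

2 frames: F F F F . F F F F . F F F F → 12 faults.
3 frames: F F F . . F F F . . F . F F → 9 faults.
9 < 12: adding a frame reduced faults, as is typical.

12, 9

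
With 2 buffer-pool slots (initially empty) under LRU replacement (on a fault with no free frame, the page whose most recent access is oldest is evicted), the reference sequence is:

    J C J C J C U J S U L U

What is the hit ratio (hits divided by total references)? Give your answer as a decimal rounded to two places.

0.42

J → miss, frames {J}
C → miss, frames {J,C}
J → hit
C → hit
J → hit
C → hit
U → miss, evict J, frames {C,U}
J → miss, evict C, frames {U,J}
S → miss, evict U, frames {J,S}
U → miss, evict J, frames {S,U}
L → miss, evict S, frames {U,L}
U → hit
Hits: 5 of 12 references → 5/12 = 0.4167.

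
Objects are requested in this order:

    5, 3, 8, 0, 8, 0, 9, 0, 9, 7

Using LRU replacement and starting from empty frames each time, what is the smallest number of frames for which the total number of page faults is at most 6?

f=1: 10 faults
f=2: 6 faults
f=3: 6 faults
f=4: 6 faults
f=5: 6 faults
f=6: 6 faults
Smallest f with faults ≤ 6 is 2.

2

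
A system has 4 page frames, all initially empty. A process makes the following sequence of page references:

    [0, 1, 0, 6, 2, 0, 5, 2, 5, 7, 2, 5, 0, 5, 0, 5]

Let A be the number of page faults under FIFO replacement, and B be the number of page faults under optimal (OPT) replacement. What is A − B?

1

Under FIFO: F F . F F . F . . F . . F . . . → 7 faults.
Under OPT: F F . F F . F . . F . . . . . . → 6 faults.
A − B = 7 − 6 = 1.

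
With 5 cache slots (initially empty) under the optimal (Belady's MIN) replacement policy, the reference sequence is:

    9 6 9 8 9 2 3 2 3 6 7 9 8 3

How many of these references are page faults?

6

9 → fault, frames [9]
6 → fault, frames [9, 6]
9 → hit
8 → fault, frames [9, 6, 8]
9 → hit
2 → fault, frames [9, 6, 8, 2]
3 → fault, frames [9, 6, 8, 2, 3]
2 → hit
3 → hit
6 → hit
7 → fault, evict 2, frames [9, 6, 8, 3, 7]
9 → hit
8 → hit
3 → hit
Page faults: 6.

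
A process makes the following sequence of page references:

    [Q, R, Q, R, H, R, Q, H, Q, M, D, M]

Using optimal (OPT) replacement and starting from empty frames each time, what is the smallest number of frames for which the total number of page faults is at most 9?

f=1: 12 faults
f=2: 6 faults
f=3: 5 faults
f=4: 5 faults
f=5: 5 faults
Smallest f with faults ≤ 9 is 2.

2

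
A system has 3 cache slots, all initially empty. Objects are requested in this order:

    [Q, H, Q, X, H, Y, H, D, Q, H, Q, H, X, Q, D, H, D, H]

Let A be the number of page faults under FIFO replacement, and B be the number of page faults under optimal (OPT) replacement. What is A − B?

Under FIFO: F F . F . F . F F F . . F . F . . . → 9 faults.
Under OPT: F F . F . F . F . . . . F . . F . . → 7 faults.
A − B = 9 − 7 = 2.

2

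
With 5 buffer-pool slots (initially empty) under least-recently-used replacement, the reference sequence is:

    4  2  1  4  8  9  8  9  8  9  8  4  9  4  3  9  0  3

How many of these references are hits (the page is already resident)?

4: fault, frames {4}
2: fault, frames {4,2}
1: fault, frames {4,2,1}
4: hit
8: fault, frames {2,1,4,8}
9: fault, frames {2,1,4,8,9}
8: hit
9: hit
8: hit
9: hit
8: hit
4: hit
9: hit
4: hit
3: fault, evict 2, frames {1,8,9,4,3}
9: hit
0: fault, evict 1, frames {8,4,3,9,0}
3: hit
Hits: 11.

11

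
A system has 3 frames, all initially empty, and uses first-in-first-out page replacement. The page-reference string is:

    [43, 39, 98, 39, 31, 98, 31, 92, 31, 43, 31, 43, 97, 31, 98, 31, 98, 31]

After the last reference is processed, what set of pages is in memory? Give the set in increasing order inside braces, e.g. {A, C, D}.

43 → miss, frames {43}
39 → miss, frames {43,39}
98 → miss, frames {43,39,98}
39 → hit
31 → miss, evict 43, frames {39,98,31}
98 → hit
31 → hit
92 → miss, evict 39, frames {98,31,92}
31 → hit
43 → miss, evict 98, frames {31,92,43}
31 → hit
43 → hit
97 → miss, evict 31, frames {92,43,97}
31 → miss, evict 92, frames {43,97,31}
98 → miss, evict 43, frames {97,31,98}
31 → hit
98 → hit
31 → hit

{31, 97, 98}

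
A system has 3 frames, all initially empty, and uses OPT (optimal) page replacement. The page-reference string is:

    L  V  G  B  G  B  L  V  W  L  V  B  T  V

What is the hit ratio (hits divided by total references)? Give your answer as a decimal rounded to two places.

L -> miss, frames [L]
V -> miss, frames [L, V]
G -> miss, frames [L, V, G]
B -> miss, evict V, frames [L, G, B]
G -> hit
B -> hit
L -> hit
V -> miss, evict G, frames [L, B, V]
W -> miss, evict B, frames [L, V, W]
L -> hit
V -> hit
B -> miss, evict W, frames [L, V, B]
T -> miss, evict B, frames [L, V, T]
V -> hit
Hits: 6 of 14 references → 6/14 = 0.4286.

0.43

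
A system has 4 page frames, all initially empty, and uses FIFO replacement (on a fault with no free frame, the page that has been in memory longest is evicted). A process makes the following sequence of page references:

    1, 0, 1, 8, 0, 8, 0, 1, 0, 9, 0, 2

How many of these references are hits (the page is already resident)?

1: fault, frames (1)
0: fault, frames (1 0)
1: hit
8: fault, frames (1 0 8)
0: hit
8: hit
0: hit
1: hit
0: hit
9: fault, frames (1 0 8 9)
0: hit
2: fault, evict 1, frames (0 8 9 2)
Hits: 7.

7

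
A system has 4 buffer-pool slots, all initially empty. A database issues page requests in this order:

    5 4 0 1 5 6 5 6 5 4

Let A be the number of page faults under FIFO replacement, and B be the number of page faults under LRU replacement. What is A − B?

1

Under FIFO: F F F F . F F . . F → 7 faults.
Under LRU: F F F F . F . . . F → 6 faults.
A − B = 7 − 6 = 1.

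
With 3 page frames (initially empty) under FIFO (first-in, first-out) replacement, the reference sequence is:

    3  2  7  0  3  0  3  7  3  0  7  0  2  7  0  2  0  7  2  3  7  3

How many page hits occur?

3 -> fault, frames (3)
2 -> fault, frames (3 2)
7 -> fault, frames (3 2 7)
0 -> fault, evict 3, frames (2 7 0)
3 -> fault, evict 2, frames (7 0 3)
0 -> hit
3 -> hit
7 -> hit
3 -> hit
0 -> hit
7 -> hit
0 -> hit
2 -> fault, evict 7, frames (0 3 2)
7 -> fault, evict 0, frames (3 2 7)
0 -> fault, evict 3, frames (2 7 0)
2 -> hit
0 -> hit
7 -> hit
2 -> hit
3 -> fault, evict 2, frames (7 0 3)
7 -> hit
3 -> hit
Hits: 13.

13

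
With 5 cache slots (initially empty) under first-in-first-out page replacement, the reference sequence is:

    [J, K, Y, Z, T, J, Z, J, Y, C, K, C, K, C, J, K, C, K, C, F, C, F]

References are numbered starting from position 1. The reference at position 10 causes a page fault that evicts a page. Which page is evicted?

pos 1: J -> miss, frames [J]
pos 2: K -> miss, frames [J, K]
pos 3: Y -> miss, frames [J, K, Y]
pos 4: Z -> miss, frames [J, K, Y, Z]
pos 5: T -> miss, frames [J, K, Y, Z, T]
pos 6: J -> hit
pos 7: Z -> hit
pos 8: J -> hit
pos 9: Y -> hit
pos 10: C -> miss, evict J, frames [K, Y, Z, T, C]
At position 10, page J is evicted.

J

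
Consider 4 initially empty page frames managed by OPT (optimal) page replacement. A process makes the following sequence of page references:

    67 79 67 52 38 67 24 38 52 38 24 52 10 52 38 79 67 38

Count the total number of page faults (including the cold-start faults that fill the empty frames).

67 -> miss, frames {67}
79 -> miss, frames {67,79}
67 -> hit
52 -> miss, frames {67,79,52}
38 -> miss, frames {67,79,52,38}
67 -> hit
24 -> miss, evict 67, frames {79,52,38,24}
38 -> hit
52 -> hit
38 -> hit
24 -> hit
52 -> hit
10 -> miss, evict 24, frames {79,52,38,10}
52 -> hit
38 -> hit
79 -> hit
67 -> miss, evict 10, frames {79,52,38,67}
38 -> hit
Page faults: 7.

7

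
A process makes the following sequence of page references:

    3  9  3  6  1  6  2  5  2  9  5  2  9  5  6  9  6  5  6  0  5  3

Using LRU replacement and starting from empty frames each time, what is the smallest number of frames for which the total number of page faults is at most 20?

2

f=1: 22 faults
f=2: 17 faults
f=3: 10 faults
f=4: 9 faults
f=5: 9 faults
f=6: 8 faults
f=7: 7 faults
Smallest f with faults ≤ 20 is 2.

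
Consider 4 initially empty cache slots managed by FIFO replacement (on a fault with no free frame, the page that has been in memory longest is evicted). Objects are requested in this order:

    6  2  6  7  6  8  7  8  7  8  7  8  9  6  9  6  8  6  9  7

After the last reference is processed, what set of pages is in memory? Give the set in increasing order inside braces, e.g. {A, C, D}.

{6, 7, 8, 9}

6: fault, frames {6}
2: fault, frames {6,2}
6: hit
7: fault, frames {6,2,7}
6: hit
8: fault, frames {6,2,7,8}
7: hit
8: hit
7: hit
8: hit
7: hit
8: hit
9: fault, evict 6, frames {2,7,8,9}
6: fault, evict 2, frames {7,8,9,6}
9: hit
6: hit
8: hit
6: hit
9: hit
7: hit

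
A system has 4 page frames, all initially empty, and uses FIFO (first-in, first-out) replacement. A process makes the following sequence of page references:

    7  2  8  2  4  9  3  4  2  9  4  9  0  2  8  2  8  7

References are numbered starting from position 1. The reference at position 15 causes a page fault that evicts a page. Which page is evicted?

pos 1: 7 → fault, frames {7}
pos 2: 2 → fault, frames {7,2}
pos 3: 8 → fault, frames {7,2,8}
pos 4: 2 → hit
pos 5: 4 → fault, frames {7,2,8,4}
pos 6: 9 → fault, evict 7, frames {2,8,4,9}
pos 7: 3 → fault, evict 2, frames {8,4,9,3}
pos 8: 4 → hit
pos 9: 2 → fault, evict 8, frames {4,9,3,2}
pos 10: 9 → hit
pos 11: 4 → hit
pos 12: 9 → hit
pos 13: 0 → fault, evict 4, frames {9,3,2,0}
pos 14: 2 → hit
pos 15: 8 → fault, evict 9, frames {3,2,0,8}
At position 15, page 9 is evicted.

9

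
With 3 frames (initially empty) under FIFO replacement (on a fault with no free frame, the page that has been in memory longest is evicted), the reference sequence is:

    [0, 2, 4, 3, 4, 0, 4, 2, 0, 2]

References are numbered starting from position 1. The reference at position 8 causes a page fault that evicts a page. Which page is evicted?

pos 1: 0 -> miss, frames {0}
pos 2: 2 -> miss, frames {0,2}
pos 3: 4 -> miss, frames {0,2,4}
pos 4: 3 -> miss, evict 0, frames {2,4,3}
pos 5: 4 -> hit
pos 6: 0 -> miss, evict 2, frames {4,3,0}
pos 7: 4 -> hit
pos 8: 2 -> miss, evict 4, frames {3,0,2}
At position 8, page 4 is evicted.

4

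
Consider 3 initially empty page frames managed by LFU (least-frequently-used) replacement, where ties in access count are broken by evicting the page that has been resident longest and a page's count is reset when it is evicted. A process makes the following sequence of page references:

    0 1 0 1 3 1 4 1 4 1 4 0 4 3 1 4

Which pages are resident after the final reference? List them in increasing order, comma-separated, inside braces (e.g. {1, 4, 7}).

0 → fault, frames {0}
1 → fault, frames {0,1}
0 → hit
1 → hit
3 → fault, frames {0,1,3}
1 → hit
4 → fault, evict 3, frames {0,1,4}
1 → hit
4 → hit
1 → hit
4 → hit
0 → hit
4 → hit
3 → fault, evict 0, frames {1,4,3}
1 → hit
4 → hit

{1, 3, 4}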